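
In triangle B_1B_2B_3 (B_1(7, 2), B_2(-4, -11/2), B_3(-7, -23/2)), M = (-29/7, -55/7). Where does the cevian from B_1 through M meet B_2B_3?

Barycentric coordinates of M with respect to B_1B_2B_3: (1/7, 2/7, 4/7).
On side B_2B_3 the B_1-coordinate is zero; dropping M's B_1-weight 1/7 and renormalizing the remaining 2/7 : 4/7 gives weights 1/3, 2/3 on B_2, B_3.
N = (1/3)·(-4, -11/2) + (2/3)·(-7, -23/2) = (-6, -19/2).

(-6, -19/2)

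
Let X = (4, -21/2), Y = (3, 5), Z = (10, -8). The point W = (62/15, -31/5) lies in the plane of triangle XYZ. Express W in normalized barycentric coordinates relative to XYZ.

(2/3, 4/15, 1/15)

Signed area of the reference triangle: [XYZ] = ½·(4·(5−(-8)) + 3·(-8−(-21/2)) + 10·(-21/2−5)) = ½·(52 + 15/2 − 155) = -191/4.
[WYZ] = ½·((62/15)·(5−(-8)) + 3·(-8−(-31/5)) + 10·(-31/5−5)) = ½·(806/15 − 27/5 − 112) = -191/6, so the X-coordinate is (-191/6)/(-191/4) = 2/3.
[XWZ] = ½·(4·(-31/5−(-8)) + (62/15)·(-8−(-21/2)) + 10·(-21/2−(-31/5))) = ½·(36/5 + 31/3 − 43) = -191/15, so the Y-coordinate is 4/15.
[XYW] = ½·(4·(5−(-31/5)) + 3·(-31/5−(-21/2)) + (62/15)·(-21/2−5)) = ½·(224/5 + 129/10 − 961/15) = -191/60, so the Z-coordinate is 1/15.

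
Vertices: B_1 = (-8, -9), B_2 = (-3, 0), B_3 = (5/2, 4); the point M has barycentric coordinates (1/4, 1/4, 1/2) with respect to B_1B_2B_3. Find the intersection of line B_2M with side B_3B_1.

Line B_2M meets B_3B_1 where the B_2-coordinate vanishes; zeroing M's B_2-weight and renormalizing leaves B_3, B_1-weights 1/2 : 1/4 → (2/3, 1/3).
So N = (2/3)·B_3 + (1/3)·B_1 = (-1, -1/3).

(-1, -1/3)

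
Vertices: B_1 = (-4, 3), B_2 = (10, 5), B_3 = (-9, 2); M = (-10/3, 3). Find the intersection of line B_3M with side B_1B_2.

(-1/2, 7/2)

Barycentric coordinates of M with respect to B_1B_2B_3: (1/2, 1/6, 1/3).
On side B_1B_2 the B_3-coordinate is zero; dropping M's B_3-weight 1/3 and renormalizing the remaining 1/2 : 1/6 gives weights 3/4, 1/4 on B_1, B_2.
N = (3/4)·(-4, 3) + (1/4)·(10, 5) = (-1/2, 7/2).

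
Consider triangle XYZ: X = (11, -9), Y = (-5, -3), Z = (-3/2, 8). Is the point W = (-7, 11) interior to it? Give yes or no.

Barycentric coordinates of W: (-71/197, 56/197, 212/197).
The three coordinates are negative, positive, positive; a point is interior exactly when all three are positive.

no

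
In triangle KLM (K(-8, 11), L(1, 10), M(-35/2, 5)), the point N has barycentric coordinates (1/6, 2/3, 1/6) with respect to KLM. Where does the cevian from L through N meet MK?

Line LN meets MK where the L-coordinate vanishes; zeroing N's L-weight and renormalizing leaves M, K-weights 1/6 : 1/6 → (1/2, 1/2).
So J = (1/2)·M + (1/2)·K = (-51/4, 8).

(-51/4, 8)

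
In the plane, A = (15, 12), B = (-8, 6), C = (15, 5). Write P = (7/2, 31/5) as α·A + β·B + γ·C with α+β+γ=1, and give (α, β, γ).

Signed area of the reference triangle: [ABC] = ½·(15·(6−5) + (-8)·(5−12) + 15·(12−6)) = ½·(15 + 56 + 90) = 161/2.
[PBC] = ½·((7/2)·(6−5) + (-8)·(5−(31/5)) + 15·(31/5−6)) = ½·(7/2 + 48/5 + 3) = 161/20, so the A-coordinate is (161/20)/(161/2) = 1/10.
[APC] = ½·(15·(31/5−5) + (7/2)·(5−12) + 15·(12−(31/5))) = ½·(18 − 49/2 + 87) = 161/4, so the B-coordinate is 1/2.
[ABP] = ½·(15·(6−(31/5)) + (-8)·(31/5−12) + (7/2)·(12−6)) = ½·(-3 + 232/5 + 21) = 161/5, so the C-coordinate is 2/5.

(1/10, 1/2, 2/5)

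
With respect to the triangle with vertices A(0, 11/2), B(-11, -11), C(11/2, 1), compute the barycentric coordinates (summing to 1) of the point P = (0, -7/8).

Signed area of the reference triangle: [ABC] = ½·(0·(-11−1) + (-11)·(1−(11/2)) + (11/2)·(11/2−(-11))) = ½·(0 + 99/2 + 363/4) = 561/8.
[PBC] = ½·(0·(-11−1) + (-11)·(1−(-7/8)) + (11/2)·(-7/8−(-11))) = ½·(0 − 165/8 + 891/16) = 561/32, so the A-coordinate is (561/32)/(561/8) = 1/4.
[APC] = ½·(0·(-7/8−1) + 0·(1−(11/2)) + (11/2)·(11/2−(-7/8))) = ½·(0 + 0 + 561/16) = 561/32, so the B-coordinate is 1/4.
[ABP] = ½·(0·(-11−(-7/8)) + (-11)·(-7/8−(11/2)) + 0·(11/2−(-11))) = ½·(0 + 561/8 + 0) = 561/16, so the C-coordinate is 1/2.

(1/4, 1/4, 1/2)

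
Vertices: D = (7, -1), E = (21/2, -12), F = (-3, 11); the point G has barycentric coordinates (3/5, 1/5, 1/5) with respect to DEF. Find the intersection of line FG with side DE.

(63/8, -15/4)

Line FG meets DE where the F-coordinate vanishes; zeroing G's F-weight and renormalizing leaves D, E-weights 3/5 : 1/5 → (3/4, 1/4).
So H = (3/4)·D + (1/4)·E = (63/8, -15/4).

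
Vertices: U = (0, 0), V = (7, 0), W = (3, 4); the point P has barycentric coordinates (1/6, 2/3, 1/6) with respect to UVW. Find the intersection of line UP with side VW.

Line UP meets VW where the U-coordinate vanishes; zeroing P's U-weight and renormalizing leaves V, W-weights 2/3 : 1/6 → (4/5, 1/5).
So Q = (4/5)·V + (1/5)·W = (31/5, 4/5).

(31/5, 4/5)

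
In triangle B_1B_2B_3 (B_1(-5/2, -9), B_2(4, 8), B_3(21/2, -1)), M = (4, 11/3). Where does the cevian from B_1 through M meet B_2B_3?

Barycentric coordinates of M with respect to B_1B_2B_3: (1/6, 2/3, 1/6).
On side B_2B_3 the B_1-coordinate is zero; dropping M's B_1-weight 1/6 and renormalizing the remaining 2/3 : 1/6 gives weights 4/5, 1/5 on B_2, B_3.
N = (4/5)·(4, 8) + (1/5)·(21/2, -1) = (53/10, 31/5).

(53/10, 31/5)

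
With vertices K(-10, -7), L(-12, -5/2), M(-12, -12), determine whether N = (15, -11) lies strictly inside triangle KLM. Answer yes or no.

Barycentric coordinates of N: (27/2, -7, -11/2).
The three coordinates are positive, negative, negative; a point is interior exactly when all three are positive.

no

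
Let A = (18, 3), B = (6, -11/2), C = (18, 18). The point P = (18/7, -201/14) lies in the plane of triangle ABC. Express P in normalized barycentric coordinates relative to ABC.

Signed area of the reference triangle: [ABC] = ½·(18·(-11/2−18) + 6·(18−3) + 18·(3−(-11/2))) = ½·(-423 + 90 + 153) = -90.
[PBC] = ½·((18/7)·(-11/2−18) + 6·(18−(-201/14)) + 18·(-201/14−(-11/2))) = ½·(-423/7 + 1359/7 − 1116/7) = -90/7, so the A-coordinate is (-90/7)/(-90) = 1/7.
[APC] = ½·(18·(-201/14−18) + (18/7)·(18−3) + 18·(3−(-201/14))) = ½·(-4077/7 + 270/7 + 2187/7) = -810/7, so the B-coordinate is 9/7.
[ABP] = ½·(18·(-11/2−(-201/14)) + 6·(-201/14−3) + (18/7)·(3−(-11/2))) = ½·(1116/7 − 729/7 + 153/7) = 270/7, so the C-coordinate is -3/7.
Check: 1/7 + 9/7 − 3/7 = 1.

(1/7, 9/7, -3/7)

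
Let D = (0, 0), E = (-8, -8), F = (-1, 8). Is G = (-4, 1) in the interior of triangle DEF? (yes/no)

Barycentric coordinates of G: (1/72, 31/72, 5/9).
The three coordinates are positive, positive, positive; a point is interior exactly when all three are positive.

yes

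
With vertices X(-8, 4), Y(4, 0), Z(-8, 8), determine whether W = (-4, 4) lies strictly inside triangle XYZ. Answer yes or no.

Barycentric coordinates of W: (1/3, 1/3, 1/3).
The three coordinates are positive, positive, positive; a point is interior exactly when all three are positive.

yes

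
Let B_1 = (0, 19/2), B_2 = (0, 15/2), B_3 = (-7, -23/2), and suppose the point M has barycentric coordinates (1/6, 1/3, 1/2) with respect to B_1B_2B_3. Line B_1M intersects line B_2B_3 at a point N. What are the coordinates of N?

(-21/5, -39/10)

Line B_1M meets B_2B_3 where the B_1-coordinate vanishes; zeroing M's B_1-weight and renormalizing leaves B_2, B_3-weights 1/3 : 1/2 → (2/5, 3/5).
So N = (2/5)·B_2 + (3/5)·B_3 = (-21/5, -39/10).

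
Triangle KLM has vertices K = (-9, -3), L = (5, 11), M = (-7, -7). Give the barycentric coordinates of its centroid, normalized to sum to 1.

(1/3, 1/3, 1/3)

The centroid is the average of the vertices, so each weight is 1/3.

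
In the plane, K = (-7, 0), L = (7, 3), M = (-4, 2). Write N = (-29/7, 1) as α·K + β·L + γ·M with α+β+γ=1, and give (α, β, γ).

Signed area of the reference triangle: [KLM] = ½·((-7)·(3−2) + 7·(2−0) + (-4)·(0−3)) = ½·(-7 + 14 + 12) = 19/2.
[NLM] = ½·((-29/7)·(3−2) + 7·(2−1) + (-4)·(1−3)) = ½·(-29/7 + 7 + 8) = 38/7, so the K-coordinate is (38/7)/(19/2) = 4/7.
[KNM] = ½·((-7)·(1−2) + (-29/7)·(2−0) + (-4)·(0−1)) = ½·(7 − 58/7 + 4) = 19/14, so the L-coordinate is 1/7.
[KLN] = ½·((-7)·(3−1) + 7·(1−0) + (-29/7)·(0−3)) = ½·(-14 + 7 + 87/7) = 19/7, so the M-coordinate is 2/7.

(4/7, 1/7, 2/7)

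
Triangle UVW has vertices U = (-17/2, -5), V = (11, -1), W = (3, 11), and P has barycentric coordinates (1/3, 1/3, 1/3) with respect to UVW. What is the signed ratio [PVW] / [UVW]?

The signed ratio [PVW]/[UVW] equals the barycentric coordinate of P at vertex U, which is 1/3.

1/3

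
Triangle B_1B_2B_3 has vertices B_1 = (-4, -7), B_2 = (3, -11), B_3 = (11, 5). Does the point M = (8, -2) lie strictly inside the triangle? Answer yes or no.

Barycentric coordinates of M: (-1/18, 23/48, 83/144).
The three coordinates are negative, positive, positive; a point is interior exactly when all three are positive.

no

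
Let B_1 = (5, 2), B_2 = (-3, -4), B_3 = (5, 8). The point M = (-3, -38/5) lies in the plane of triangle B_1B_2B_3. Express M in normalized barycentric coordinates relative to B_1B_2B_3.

Signed area of the reference triangle: [B_1B_2B_3] = ½·(5·(-4−8) + (-3)·(8−2) + 5·(2−(-4))) = ½·(-60 − 18 + 30) = -24.
[MB_2B_3] = ½·((-3)·(-4−8) + (-3)·(8−(-38/5)) + 5·(-38/5−(-4))) = ½·(36 − 234/5 − 18) = -72/5, so the B_1-coordinate is (-72/5)/(-24) = 3/5.
[B_1MB_3] = ½·(5·(-38/5−8) + (-3)·(8−2) + 5·(2−(-38/5))) = ½·(-78 − 18 + 48) = -24, so the B_2-coordinate is 1.
[B_1B_2M] = ½·(5·(-4−(-38/5)) + (-3)·(-38/5−2) + (-3)·(2−(-4))) = ½·(18 + 144/5 − 18) = 72/5, so the B_3-coordinate is -3/5.
Check: 3/5 + 1 − 3/5 = 1.

(3/5, 1, -3/5)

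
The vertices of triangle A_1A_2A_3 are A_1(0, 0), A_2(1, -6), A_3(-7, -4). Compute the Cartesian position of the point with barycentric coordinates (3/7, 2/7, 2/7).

P = (3/7)·A_1 + (2/7)·A_2 + (2/7)·A_3.
x-coordinate: (3/7)·0 + (2/7)·1 + (2/7)·(-7) = -12/7.
y-coordinate: (3/7)·0 + (2/7)·(-6) + (2/7)·(-4) = -20/7.

(-12/7, -20/7)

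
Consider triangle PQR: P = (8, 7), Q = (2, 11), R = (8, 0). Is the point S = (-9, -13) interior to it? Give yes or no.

Barycentric coordinates of S: (-265/42, 17/6, 94/21).
The three coordinates are negative, positive, positive; a point is interior exactly when all three are positive.

no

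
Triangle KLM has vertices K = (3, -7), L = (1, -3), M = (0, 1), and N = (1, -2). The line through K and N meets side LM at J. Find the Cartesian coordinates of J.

(1/3, -1/3)

Barycentric coordinates of N with respect to KLM: (1/4, 1/4, 1/2).
On side LM the K-coordinate is zero; dropping N's K-weight 1/4 and renormalizing the remaining 1/4 : 1/2 gives weights 1/3, 2/3 on L, M.
J = (1/3)·(1, -3) + (2/3)·(0, 1) = (1/3, -1/3).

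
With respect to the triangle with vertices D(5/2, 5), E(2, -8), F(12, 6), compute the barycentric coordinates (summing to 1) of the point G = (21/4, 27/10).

(1/2, 1/5, 3/10)

Signed area of the reference triangle: [DEF] = ½·((5/2)·(-8−6) + 2·(6−5) + 12·(5−(-8))) = ½·(-35 + 2 + 156) = 123/2.
[GEF] = ½·((21/4)·(-8−6) + 2·(6−(27/10)) + 12·(27/10−(-8))) = ½·(-147/2 + 33/5 + 642/5) = 123/4, so the D-coordinate is (123/4)/(123/2) = 1/2.
[DGF] = ½·((5/2)·(27/10−6) + (21/4)·(6−5) + 12·(5−(27/10))) = ½·(-33/4 + 21/4 + 138/5) = 123/10, so the E-coordinate is 1/5.
[DEG] = ½·((5/2)·(-8−(27/10)) + 2·(27/10−5) + (21/4)·(5−(-8))) = ½·(-107/4 − 23/5 + 273/4) = 369/20, so the F-coordinate is 3/10.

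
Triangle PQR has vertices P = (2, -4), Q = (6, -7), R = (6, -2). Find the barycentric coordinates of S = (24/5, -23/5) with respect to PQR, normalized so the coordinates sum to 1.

(3/10, 2/5, 3/10)

Signed area of the reference triangle: [PQR] = ½·(2·(-7−(-2)) + 6·(-2−(-4)) + 6·(-4−(-7))) = ½·(-10 + 12 + 18) = 10.
[SQR] = ½·((24/5)·(-7−(-2)) + 6·(-2−(-23/5)) + 6·(-23/5−(-7))) = ½·(-24 + 78/5 + 72/5) = 3, so the P-coordinate is 3/10 = 3/10.
[PSR] = ½·(2·(-23/5−(-2)) + (24/5)·(-2−(-4)) + 6·(-4−(-23/5))) = ½·(-26/5 + 48/5 + 18/5) = 4, so the Q-coordinate is 2/5.
[PQS] = ½·(2·(-7−(-23/5)) + 6·(-23/5−(-4)) + (24/5)·(-4−(-7))) = ½·(-24/5 − 18/5 + 72/5) = 3, so the R-coordinate is 3/10.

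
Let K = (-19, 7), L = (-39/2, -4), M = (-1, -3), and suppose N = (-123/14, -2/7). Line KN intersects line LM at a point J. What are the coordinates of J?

Barycentric coordinates of N with respect to KLM: (2/7, 1/7, 4/7).
On side LM the K-coordinate is zero; dropping N's K-weight 2/7 and renormalizing the remaining 1/7 : 4/7 gives weights 1/5, 4/5 on L, M.
J = (1/5)·(-39/2, -4) + (4/5)·(-1, -3) = (-47/10, -16/5).

(-47/10, -16/5)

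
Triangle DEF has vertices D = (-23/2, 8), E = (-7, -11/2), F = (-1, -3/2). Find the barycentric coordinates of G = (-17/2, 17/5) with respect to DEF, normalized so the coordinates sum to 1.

(3/5, 1/5, 1/5)

Signed area of the reference triangle: [DEF] = ½·((-23/2)·(-11/2−(-3/2)) + (-7)·(-3/2−8) + (-1)·(8−(-11/2))) = ½·(46 + 133/2 − 27/2) = 99/2.
[GEF] = ½·((-17/2)·(-11/2−(-3/2)) + (-7)·(-3/2−(17/5)) + (-1)·(17/5−(-11/2))) = ½·(34 + 343/10 − 89/10) = 297/10, so the D-coordinate is (297/10)/(99/2) = 3/5.
[DGF] = ½·((-23/2)·(17/5−(-3/2)) + (-17/2)·(-3/2−8) + (-1)·(8−(17/5))) = ½·(-1127/20 + 323/4 − 23/5) = 99/10, so the E-coordinate is 1/5.
[DEG] = ½·((-23/2)·(-11/2−(17/5)) + (-7)·(17/5−8) + (-17/2)·(8−(-11/2))) = ½·(2047/20 + 161/5 − 459/4) = 99/10, so the F-coordinate is 1/5.
Check: 3/5 + 1/5 + 1/5 = 1.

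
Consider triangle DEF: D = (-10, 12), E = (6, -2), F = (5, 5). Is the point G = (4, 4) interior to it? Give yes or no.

yes

Barycentric coordinates of G: (4/49, 11/49, 34/49).
The three coordinates are positive, positive, positive; a point is interior exactly when all three are positive.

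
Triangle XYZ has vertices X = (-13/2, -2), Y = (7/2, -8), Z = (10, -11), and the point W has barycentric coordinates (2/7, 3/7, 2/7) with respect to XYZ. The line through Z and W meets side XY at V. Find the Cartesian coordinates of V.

Line ZW meets XY where the Z-coordinate vanishes; zeroing W's Z-weight and renormalizing leaves X, Y-weights 2/7 : 3/7 → (2/5, 3/5).
So V = (2/5)·X + (3/5)·Y = (-1/2, -28/5).

(-1/2, -28/5)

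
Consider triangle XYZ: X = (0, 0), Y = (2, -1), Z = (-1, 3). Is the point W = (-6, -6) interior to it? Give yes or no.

Barycentric coordinates of W: (47/5, -24/5, -18/5).
The three coordinates are positive, negative, negative; a point is interior exactly when all three are positive.

no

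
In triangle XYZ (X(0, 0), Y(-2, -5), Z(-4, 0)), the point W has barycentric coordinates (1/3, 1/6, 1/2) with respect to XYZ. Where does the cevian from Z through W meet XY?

(-2/3, -5/3)

Line ZW meets XY where the Z-coordinate vanishes; zeroing W's Z-weight and renormalizing leaves X, Y-weights 1/3 : 1/6 → (2/3, 1/3).
So V = (2/3)·X + (1/3)·Y = (-2/3, -5/3).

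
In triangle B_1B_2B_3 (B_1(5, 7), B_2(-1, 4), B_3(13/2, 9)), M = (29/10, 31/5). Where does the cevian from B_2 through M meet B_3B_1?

Barycentric coordinates of M with respect to B_1B_2B_3: (2/5, 2/5, 1/5).
On side B_3B_1 the B_2-coordinate is zero; dropping M's B_2-weight 2/5 and renormalizing the remaining 1/5 : 2/5 gives weights 1/3, 2/3 on B_3, B_1.
N = (1/3)·(13/2, 9) + (2/3)·(5, 7) = (11/2, 23/3).

(11/2, 23/3)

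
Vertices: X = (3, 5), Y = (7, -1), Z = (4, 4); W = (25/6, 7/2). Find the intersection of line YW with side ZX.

(18/5, 22/5)

Barycentric coordinates of W with respect to XYZ: (1/3, 1/6, 1/2).
On side ZX the Y-coordinate is zero; dropping W's Y-weight 1/6 and renormalizing the remaining 1/2 : 1/3 gives weights 3/5, 2/5 on Z, X.
V = (3/5)·(4, 4) + (2/5)·(3, 5) = (18/5, 22/5).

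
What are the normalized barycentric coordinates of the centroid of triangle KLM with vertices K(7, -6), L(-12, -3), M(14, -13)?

(1/3, 1/3, 1/3)

The centroid is the average of the vertices, so each weight is 1/3.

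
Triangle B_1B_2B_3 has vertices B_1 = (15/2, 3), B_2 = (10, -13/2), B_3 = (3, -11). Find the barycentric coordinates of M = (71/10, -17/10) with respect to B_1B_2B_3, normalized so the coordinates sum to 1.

Signed area of the reference triangle: [B_1B_2B_3] = ½·((15/2)·(-13/2−(-11)) + 10·(-11−3) + 3·(3−(-13/2))) = ½·(135/4 − 140 + 57/2) = -311/8.
[MB_2B_3] = ½·((71/10)·(-13/2−(-11)) + 10·(-11−(-17/10)) + 3·(-17/10−(-13/2))) = ½·(639/20 − 93 + 72/5) = -933/40, so the B_1-coordinate is (-933/40)/(-311/8) = 3/5.
[B_1MB_3] = ½·((15/2)·(-17/10−(-11)) + (71/10)·(-11−3) + 3·(3−(-17/10))) = ½·(279/4 − 497/5 + 141/10) = -311/40, so the B_2-coordinate is 1/5.
[B_1B_2M] = ½·((15/2)·(-13/2−(-17/10)) + 10·(-17/10−3) + (71/10)·(3−(-13/2))) = ½·(-36 − 47 + 1349/20) = -311/40, so the B_3-coordinate is 1/5.
Check: 3/5 + 1/5 + 1/5 = 1.

(3/5, 1/5, 1/5)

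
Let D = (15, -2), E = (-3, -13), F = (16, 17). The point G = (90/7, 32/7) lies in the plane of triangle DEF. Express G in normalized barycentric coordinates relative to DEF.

Signed area of the reference triangle: [DEF] = ½·(15·(-13−17) + (-3)·(17−(-2)) + 16·(-2−(-13))) = ½·(-450 − 57 + 176) = -331/2.
[GEF] = ½·((90/7)·(-13−17) + (-3)·(17−(32/7)) + 16·(32/7−(-13))) = ½·(-2700/7 − 261/7 + 1968/7) = -993/14, so the D-coordinate is (-993/14)/(-331/2) = 3/7.
[DGF] = ½·(15·(32/7−17) + (90/7)·(17−(-2)) + 16·(-2−(32/7))) = ½·(-1305/7 + 1710/7 − 736/7) = -331/14, so the E-coordinate is 1/7.
[DEG] = ½·(15·(-13−(32/7)) + (-3)·(32/7−(-2)) + (90/7)·(-2−(-13))) = ½·(-1845/7 − 138/7 + 990/7) = -993/14, so the F-coordinate is 3/7.

(3/7, 1/7, 3/7)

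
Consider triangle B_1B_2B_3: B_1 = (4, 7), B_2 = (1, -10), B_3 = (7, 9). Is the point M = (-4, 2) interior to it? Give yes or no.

no

Barycentric coordinates of M: (167/45, -1/45, -121/45).
The three coordinates are positive, negative, negative; a point is interior exactly when all three are positive.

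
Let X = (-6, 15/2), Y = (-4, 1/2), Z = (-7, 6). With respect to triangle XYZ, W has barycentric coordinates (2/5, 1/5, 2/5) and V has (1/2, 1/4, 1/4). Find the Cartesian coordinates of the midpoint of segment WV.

(-47/8, 87/16)

Barycentric coordinates of the midpoint are the average: (9/20, 9/40, 13/40).
Converting: (9/20)·X + (9/40)·Y + (13/40)·Z = (-47/8, 87/16).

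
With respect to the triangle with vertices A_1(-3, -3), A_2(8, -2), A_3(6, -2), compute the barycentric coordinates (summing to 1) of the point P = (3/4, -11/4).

(3/4, 3/4, -1/2)

Signed area of the reference triangle: [A_1A_2A_3] = ½·((-3)·(-2−(-2)) + 8·(-2−(-3)) + 6·(-3−(-2))) = ½·(0 + 8 − 6) = 1.
[PA_2A_3] = ½·((3/4)·(-2−(-2)) + 8·(-2−(-11/4)) + 6·(-11/4−(-2))) = ½·(0 + 6 − 9/2) = 3/4, so the A_1-coordinate is (3/4)/1 = 3/4.
[A_1PA_3] = ½·((-3)·(-11/4−(-2)) + (3/4)·(-2−(-3)) + 6·(-3−(-11/4))) = ½·(9/4 + 3/4 − 3/2) = 3/4, so the A_2-coordinate is 3/4.
[A_1A_2P] = ½·((-3)·(-2−(-11/4)) + 8·(-11/4−(-3)) + (3/4)·(-3−(-2))) = ½·(-9/4 + 2 − 3/4) = -1/2, so the A_3-coordinate is -1/2.
Check: 3/4 + 3/4 − 1/2 = 1.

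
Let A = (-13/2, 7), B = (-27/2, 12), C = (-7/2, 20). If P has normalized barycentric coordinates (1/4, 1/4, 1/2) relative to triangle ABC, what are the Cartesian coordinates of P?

(-27/4, 59/4)

P = (1/4)·A + (1/4)·B + (1/2)·C.
x-coordinate: (1/4)·(-13/2) + (1/4)·(-27/2) + (1/2)·(-7/2) = -27/4.
y-coordinate: (1/4)·7 + (1/4)·12 + (1/2)·20 = 59/4.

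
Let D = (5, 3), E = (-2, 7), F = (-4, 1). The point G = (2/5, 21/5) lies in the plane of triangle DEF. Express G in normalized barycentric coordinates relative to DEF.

Signed area of the reference triangle: [DEF] = ½·(5·(7−1) + (-2)·(1−3) + (-4)·(3−7)) = ½·(30 + 4 + 16) = 25.
[GEF] = ½·((2/5)·(7−1) + (-2)·(1−(21/5)) + (-4)·(21/5−7)) = ½·(12/5 + 32/5 + 56/5) = 10, so the D-coordinate is 10/25 = 2/5.
[DGF] = ½·(5·(21/5−1) + (2/5)·(1−3) + (-4)·(3−(21/5))) = ½·(16 − 4/5 + 24/5) = 10, so the E-coordinate is 2/5.
[DEG] = ½·(5·(7−(21/5)) + (-2)·(21/5−3) + (2/5)·(3−7)) = ½·(14 − 12/5 − 8/5) = 5, so the F-coordinate is 1/5.

(2/5, 2/5, 1/5)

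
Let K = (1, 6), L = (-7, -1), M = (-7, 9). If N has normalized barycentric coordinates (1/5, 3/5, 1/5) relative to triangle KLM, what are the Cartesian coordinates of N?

N = (1/5)·K + (3/5)·L + (1/5)·M.
x-coordinate: (1/5)·1 + (3/5)·(-7) + (1/5)·(-7) = -27/5.
y-coordinate: (1/5)·6 + (3/5)·(-1) + (1/5)·9 = 12/5.

(-27/5, 12/5)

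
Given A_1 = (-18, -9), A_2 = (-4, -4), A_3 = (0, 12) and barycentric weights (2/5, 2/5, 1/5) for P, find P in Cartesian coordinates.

(-44/5, -14/5)

P = (2/5)·A_1 + (2/5)·A_2 + (1/5)·A_3.
x-coordinate: (2/5)·(-18) + (2/5)·(-4) + (1/5)·0 = -44/5.
y-coordinate: (2/5)·(-9) + (2/5)·(-4) + (1/5)·12 = -14/5.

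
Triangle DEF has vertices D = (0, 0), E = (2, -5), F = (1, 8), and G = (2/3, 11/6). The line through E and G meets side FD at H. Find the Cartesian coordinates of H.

(2/5, 16/5)

Barycentric coordinates of G with respect to DEF: (1/2, 1/6, 1/3).
On side FD the E-coordinate is zero; dropping G's E-weight 1/6 and renormalizing the remaining 1/3 : 1/2 gives weights 2/5, 3/5 on F, D.
H = (2/5)·(1, 8) + (3/5)·(0, 0) = (2/5, 16/5).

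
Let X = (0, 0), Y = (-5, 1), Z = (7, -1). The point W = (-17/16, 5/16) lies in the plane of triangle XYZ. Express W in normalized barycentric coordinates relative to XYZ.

(3/16, 9/16, 1/4)

Signed area of the reference triangle: [XYZ] = ½·(0·(1−(-1)) + (-5)·(-1−0) + 7·(0−1)) = ½·(0 + 5 − 7) = -1.
[WYZ] = ½·((-17/16)·(1−(-1)) + (-5)·(-1−(5/16)) + 7·(5/16−1)) = ½·(-17/8 + 105/16 − 77/16) = -3/16, so the X-coordinate is (-3/16)/(-1) = 3/16.
[XWZ] = ½·(0·(5/16−(-1)) + (-17/16)·(-1−0) + 7·(0−(5/16))) = ½·(0 + 17/16 − 35/16) = -9/16, so the Y-coordinate is 9/16.
[XYW] = ½·(0·(1−(5/16)) + (-5)·(5/16−0) + (-17/16)·(0−1)) = ½·(0 − 25/16 + 17/16) = -1/4, so the Z-coordinate is 1/4.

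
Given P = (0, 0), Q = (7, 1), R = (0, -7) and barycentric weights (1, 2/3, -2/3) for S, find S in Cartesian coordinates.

S = 1·P + (2/3)·Q + (-2/3)·R.
x-coordinate: 1·0 + (2/3)·7 + (-2/3)·0 = 14/3.
y-coordinate: 1·0 + (2/3)·1 + (-2/3)·(-7) = 16/3.

(14/3, 16/3)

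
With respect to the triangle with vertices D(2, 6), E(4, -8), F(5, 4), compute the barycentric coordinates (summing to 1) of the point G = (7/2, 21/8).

Signed area of the reference triangle: [DEF] = ½·(2·(-8−4) + 4·(4−6) + 5·(6−(-8))) = ½·(-24 − 8 + 70) = 19.
[GEF] = ½·((7/2)·(-8−4) + 4·(4−(21/8)) + 5·(21/8−(-8))) = ½·(-42 + 11/2 + 425/8) = 133/16, so the D-coordinate is (133/16)/19 = 7/16.
[DGF] = ½·(2·(21/8−4) + (7/2)·(4−6) + 5·(6−(21/8))) = ½·(-11/4 − 7 + 135/8) = 57/16, so the E-coordinate is 3/16.
[DEG] = ½·(2·(-8−(21/8)) + 4·(21/8−6) + (7/2)·(6−(-8))) = ½·(-85/4 − 27/2 + 49) = 57/8, so the F-coordinate is 3/8.

(7/16, 3/16, 3/8)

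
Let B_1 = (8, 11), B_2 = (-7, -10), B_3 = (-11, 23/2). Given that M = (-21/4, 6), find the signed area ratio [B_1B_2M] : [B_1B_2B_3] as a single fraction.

[B_1B_2B_3] = ½·(8·(-10−(23/2)) + (-7)·(23/2−11) + (-11)·(11−(-10))) = ½·(-172 − 7/2 − 231) = -813/4.
[B_1B_2M] = ½·(8·(-10−6) + (-7)·(6−11) + (-21/4)·(11−(-10))) = ½·(-128 + 35 − 441/4) = -813/8, so the ratio is (-813/8)/(-813/4) = 1/2.

1/2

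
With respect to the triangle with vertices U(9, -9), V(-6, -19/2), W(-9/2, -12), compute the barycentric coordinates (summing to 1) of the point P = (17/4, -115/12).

Signed area of the reference triangle: [UVW] = ½·(9·(-19/2−(-12)) + (-6)·(-12−(-9)) + (-9/2)·(-9−(-19/2))) = ½·(45/2 + 18 − 9/4) = 153/8.
[PVW] = ½·((17/4)·(-19/2−(-12)) + (-6)·(-12−(-115/12)) + (-9/2)·(-115/12−(-19/2))) = ½·(85/8 + 29/2 + 3/8) = 51/4, so the U-coordinate is (51/4)/(153/8) = 2/3.
[UPW] = ½·(9·(-115/12−(-12)) + (17/4)·(-12−(-9)) + (-9/2)·(-9−(-115/12))) = ½·(87/4 − 51/4 − 21/8) = 51/16, so the V-coordinate is 1/6.
[UVP] = ½·(9·(-19/2−(-115/12)) + (-6)·(-115/12−(-9)) + (17/4)·(-9−(-19/2))) = ½·(3/4 + 7/2 + 17/8) = 51/16, so the W-coordinate is 1/6.

(2/3, 1/6, 1/6)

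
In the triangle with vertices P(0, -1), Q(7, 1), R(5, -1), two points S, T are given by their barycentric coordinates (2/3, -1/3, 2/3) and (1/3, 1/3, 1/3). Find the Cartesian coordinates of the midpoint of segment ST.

(5/2, -1)

Barycentric coordinates of the midpoint are the average: (1/2, 0, 1/2).
Converting: (1/2)·P + 0·Q + (1/2)·R = (5/2, -1).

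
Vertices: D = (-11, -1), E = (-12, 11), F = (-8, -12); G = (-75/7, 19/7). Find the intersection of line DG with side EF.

Barycentric coordinates of G with respect to DEF: (1/7, 4/7, 2/7).
On side EF the D-coordinate is zero; dropping G's D-weight 1/7 and renormalizing the remaining 4/7 : 2/7 gives weights 2/3, 1/3 on E, F.
H = (2/3)·(-12, 11) + (1/3)·(-8, -12) = (-32/3, 10/3).

(-32/3, 10/3)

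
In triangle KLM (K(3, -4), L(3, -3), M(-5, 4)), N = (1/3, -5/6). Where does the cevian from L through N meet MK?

Barycentric coordinates of N with respect to KLM: (1/6, 1/2, 1/3).
On side MK the L-coordinate is zero; dropping N's L-weight 1/2 and renormalizing the remaining 1/3 : 1/6 gives weights 2/3, 1/3 on M, K.
J = (2/3)·(-5, 4) + (1/3)·(3, -4) = (-7/3, 4/3).

(-7/3, 4/3)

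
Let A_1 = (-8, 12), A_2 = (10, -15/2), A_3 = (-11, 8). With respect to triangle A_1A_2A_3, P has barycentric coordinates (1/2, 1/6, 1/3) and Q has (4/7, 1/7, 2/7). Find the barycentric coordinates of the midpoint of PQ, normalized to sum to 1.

(15/28, 13/84, 13/42)

Since both coordinate triples sum to 1, the midpoint's barycentrics are the componentwise average.
(1/2+4/7)/2 = 15/28; similarly 13/84 and 13/42.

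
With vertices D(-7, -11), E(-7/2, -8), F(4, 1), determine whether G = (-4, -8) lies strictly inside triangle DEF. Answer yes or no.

yes

Barycentric coordinates of G: (1/2, 1/3, 1/6).
The three coordinates are positive, positive, positive; a point is interior exactly when all three are positive.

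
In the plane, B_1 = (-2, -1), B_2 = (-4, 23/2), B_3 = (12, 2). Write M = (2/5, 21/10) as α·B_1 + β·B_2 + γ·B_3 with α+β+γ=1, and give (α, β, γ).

(3/5, 1/5, 1/5)

Signed area of the reference triangle: [B_1B_2B_3] = ½·((-2)·(23/2−2) + (-4)·(2−(-1)) + 12·(-1−(23/2))) = ½·(-19 − 12 − 150) = -181/2.
[MB_2B_3] = ½·((2/5)·(23/2−2) + (-4)·(2−(21/10)) + 12·(21/10−(23/2))) = ½·(19/5 + 2/5 − 564/5) = -543/10, so the B_1-coordinate is (-543/10)/(-181/2) = 3/5.
[B_1MB_3] = ½·((-2)·(21/10−2) + (2/5)·(2−(-1)) + 12·(-1−(21/10))) = ½·(-1/5 + 6/5 − 186/5) = -181/10, so the B_2-coordinate is 1/5.
[B_1B_2M] = ½·((-2)·(23/2−(21/10)) + (-4)·(21/10−(-1)) + (2/5)·(-1−(23/2))) = ½·(-94/5 − 62/5 − 5) = -181/10, so the B_3-coordinate is 1/5.
Check: 3/5 + 1/5 + 1/5 = 1.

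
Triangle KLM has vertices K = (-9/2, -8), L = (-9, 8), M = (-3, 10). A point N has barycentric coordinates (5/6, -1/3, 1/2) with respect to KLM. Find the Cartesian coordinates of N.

(-9/4, -13/3)

N = (5/6)·K + (-1/3)·L + (1/2)·M.
x-coordinate: (5/6)·(-9/2) + (-1/3)·(-9) + (1/2)·(-3) = -9/4.
y-coordinate: (5/6)·(-8) + (-1/3)·8 + (1/2)·10 = -13/3.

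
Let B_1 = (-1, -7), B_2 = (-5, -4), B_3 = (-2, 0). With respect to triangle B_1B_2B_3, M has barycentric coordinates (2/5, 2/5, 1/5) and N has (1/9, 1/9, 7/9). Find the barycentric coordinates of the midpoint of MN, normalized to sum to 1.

(23/90, 23/90, 22/45)

Since both coordinate triples sum to 1, the midpoint's barycentrics are the componentwise average.
(2/5+1/9)/2 = 23/90; similarly 23/90 and 22/45.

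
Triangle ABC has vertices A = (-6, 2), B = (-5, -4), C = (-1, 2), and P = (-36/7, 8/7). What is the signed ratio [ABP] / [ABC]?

1/7

[ABC] = ½·((-6)·(-4−2) + (-5)·(2−2) + (-1)·(2−(-4))) = ½·(36 + 0 − 6) = 15.
[ABP] = ½·((-6)·(-4−(8/7)) + (-5)·(8/7−2) + (-36/7)·(2−(-4))) = ½·(216/7 + 30/7 − 216/7) = 15/7, so the ratio is (15/7)/15 = 1/7.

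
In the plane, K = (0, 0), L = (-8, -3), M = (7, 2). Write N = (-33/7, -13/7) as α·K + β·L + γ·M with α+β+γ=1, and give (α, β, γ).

Signed area of the reference triangle: [KLM] = ½·(0·(-3−2) + (-8)·(2−0) + 7·(0−(-3))) = ½·(0 − 16 + 21) = 5/2.
[NLM] = ½·((-33/7)·(-3−2) + (-8)·(2−(-13/7)) + 7·(-13/7−(-3))) = ½·(165/7 − 216/7 + 8) = 5/14, so the K-coordinate is (5/14)/(5/2) = 1/7.
[KNM] = ½·(0·(-13/7−2) + (-33/7)·(2−0) + 7·(0−(-13/7))) = ½·(0 − 66/7 + 13) = 25/14, so the L-coordinate is 5/7.
[KLN] = ½·(0·(-3−(-13/7)) + (-8)·(-13/7−0) + (-33/7)·(0−(-3))) = ½·(0 + 104/7 − 99/7) = 5/14, so the M-coordinate is 1/7.

(1/7, 5/7, 1/7)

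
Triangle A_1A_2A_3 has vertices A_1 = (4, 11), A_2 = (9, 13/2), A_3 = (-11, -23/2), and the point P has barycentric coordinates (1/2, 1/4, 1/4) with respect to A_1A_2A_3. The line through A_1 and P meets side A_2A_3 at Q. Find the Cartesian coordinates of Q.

(-1, -5/2)

Line A_1P meets A_2A_3 where the A_1-coordinate vanishes; zeroing P's A_1-weight and renormalizing leaves A_2, A_3-weights 1/4 : 1/4 → (1/2, 1/2).
So Q = (1/2)·A_2 + (1/2)·A_3 = (-1, -5/2).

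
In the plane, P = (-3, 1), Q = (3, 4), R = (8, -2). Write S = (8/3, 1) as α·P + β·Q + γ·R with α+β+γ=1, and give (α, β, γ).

(1/3, 1/3, 1/3)

Signed area of the reference triangle: [PQR] = ½·((-3)·(4−(-2)) + 3·(-2−1) + 8·(1−4)) = ½·(-18 − 9 − 24) = -51/2.
[SQR] = ½·((8/3)·(4−(-2)) + 3·(-2−1) + 8·(1−4)) = ½·(16 − 9 − 24) = -17/2, so the P-coordinate is (-17/2)/(-51/2) = 1/3.
[PSR] = ½·((-3)·(1−(-2)) + (8/3)·(-2−1) + 8·(1−1)) = ½·(-9 − 8 + 0) = -17/2, so the Q-coordinate is 1/3.
[PQS] = ½·((-3)·(4−1) + 3·(1−1) + (8/3)·(1−4)) = ½·(-9 + 0 − 8) = -17/2, so the R-coordinate is 1/3.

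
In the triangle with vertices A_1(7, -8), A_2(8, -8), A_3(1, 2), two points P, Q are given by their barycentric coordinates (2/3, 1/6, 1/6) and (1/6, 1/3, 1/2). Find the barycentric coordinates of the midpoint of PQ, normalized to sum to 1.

(5/12, 1/4, 1/3)

Since both coordinate triples sum to 1, the midpoint's barycentrics are the componentwise average.
(2/3+1/6)/2 = 5/12; similarly 1/4 and 1/3.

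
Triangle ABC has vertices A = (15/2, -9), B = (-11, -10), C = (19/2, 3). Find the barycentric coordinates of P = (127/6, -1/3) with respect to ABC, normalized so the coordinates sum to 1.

Signed area of the reference triangle: [ABC] = ½·((15/2)·(-10−3) + (-11)·(3−(-9)) + (19/2)·(-9−(-10))) = ½·(-195/2 − 132 + 19/2) = -110.
[PBC] = ½·((127/6)·(-10−3) + (-11)·(3−(-1/3)) + (19/2)·(-1/3−(-10))) = ½·(-1651/6 − 110/3 + 551/6) = -110, so the A-coordinate is (-110)/(-110) = 1.
[APC] = ½·((15/2)·(-1/3−3) + (127/6)·(3−(-9)) + (19/2)·(-9−(-1/3))) = ½·(-25 + 254 − 247/3) = 220/3, so the B-coordinate is -2/3.
[ABP] = ½·((15/2)·(-10−(-1/3)) + (-11)·(-1/3−(-9)) + (127/6)·(-9−(-10))) = ½·(-145/2 − 286/3 + 127/6) = -220/3, so the C-coordinate is 2/3.

(1, -2/3, 2/3)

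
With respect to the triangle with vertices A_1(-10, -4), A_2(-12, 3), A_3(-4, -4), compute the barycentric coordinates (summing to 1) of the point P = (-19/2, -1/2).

Signed area of the reference triangle: [A_1A_2A_3] = ½·((-10)·(3−(-4)) + (-12)·(-4−(-4)) + (-4)·(-4−3)) = ½·(-70 + 0 + 28) = -21.
[PA_2A_3] = ½·((-19/2)·(3−(-4)) + (-12)·(-4−(-1/2)) + (-4)·(-1/2−3)) = ½·(-133/2 + 42 + 14) = -21/4, so the A_1-coordinate is (-21/4)/(-21) = 1/4.
[A_1PA_3] = ½·((-10)·(-1/2−(-4)) + (-19/2)·(-4−(-4)) + (-4)·(-4−(-1/2))) = ½·(-35 + 0 + 14) = -21/2, so the A_2-coordinate is 1/2.
[A_1A_2P] = ½·((-10)·(3−(-1/2)) + (-12)·(-1/2−(-4)) + (-19/2)·(-4−3)) = ½·(-35 − 42 + 133/2) = -21/4, so the A_3-coordinate is 1/4.
Check: 1/4 + 1/2 + 1/4 = 1.

(1/4, 1/2, 1/4)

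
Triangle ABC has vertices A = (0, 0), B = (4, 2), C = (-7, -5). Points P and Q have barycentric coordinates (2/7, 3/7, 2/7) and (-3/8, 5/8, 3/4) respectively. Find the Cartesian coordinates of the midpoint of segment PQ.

Barycentric coordinates of the midpoint are the average: (-5/112, 59/112, 29/56).
Converting: (-5/112)·A + (59/112)·B + (29/56)·C = (-85/56, -43/28).

(-85/56, -43/28)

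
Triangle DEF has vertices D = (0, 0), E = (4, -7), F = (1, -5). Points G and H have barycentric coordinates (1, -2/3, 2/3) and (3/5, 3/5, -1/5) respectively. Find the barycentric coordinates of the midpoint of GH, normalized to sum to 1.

Since both coordinate triples sum to 1, the midpoint's barycentrics are the componentwise average.
(1+3/5)/2 = 4/5; similarly -1/30 and 7/30.

(4/5, -1/30, 7/30)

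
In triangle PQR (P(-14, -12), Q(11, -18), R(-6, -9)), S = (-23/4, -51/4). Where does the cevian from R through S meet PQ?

(-17/3, -14)

Barycentric coordinates of S with respect to PQR: (1/2, 1/4, 1/4).
On side PQ the R-coordinate is zero; dropping S's R-weight 1/4 and renormalizing the remaining 1/2 : 1/4 gives weights 2/3, 1/3 on P, Q.
T = (2/3)·(-14, -12) + (1/3)·(11, -18) = (-17/3, -14).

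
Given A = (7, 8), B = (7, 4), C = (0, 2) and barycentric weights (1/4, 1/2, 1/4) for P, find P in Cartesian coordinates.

P = (1/4)·A + (1/2)·B + (1/4)·C.
x-coordinate: (1/4)·7 + (1/2)·7 + (1/4)·0 = 21/4.
y-coordinate: (1/4)·8 + (1/2)·4 + (1/4)·2 = 9/2.

(21/4, 9/2)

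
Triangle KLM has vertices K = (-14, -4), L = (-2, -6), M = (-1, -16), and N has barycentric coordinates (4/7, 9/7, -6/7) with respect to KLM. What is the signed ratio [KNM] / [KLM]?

9/7

The signed ratio [KNM]/[KLM] equals the barycentric coordinate of N at vertex L, which is 9/7.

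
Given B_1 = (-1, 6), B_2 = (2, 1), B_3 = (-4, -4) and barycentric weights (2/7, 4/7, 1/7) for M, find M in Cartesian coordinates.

M = (2/7)·B_1 + (4/7)·B_2 + (1/7)·B_3.
x-coordinate: (2/7)·(-1) + (4/7)·2 + (1/7)·(-4) = 2/7.
y-coordinate: (2/7)·6 + (4/7)·1 + (1/7)·(-4) = 12/7.

(2/7, 12/7)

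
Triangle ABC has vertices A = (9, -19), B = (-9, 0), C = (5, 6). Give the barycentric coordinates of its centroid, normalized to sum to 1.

(1/3, 1/3, 1/3)

The centroid is the average of the vertices, so each weight is 1/3.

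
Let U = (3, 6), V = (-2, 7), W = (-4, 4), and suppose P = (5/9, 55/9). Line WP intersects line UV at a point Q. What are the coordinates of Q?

Barycentric coordinates of P with respect to UVW: (5/9, 1/3, 1/9).
On side UV the W-coordinate is zero; dropping P's W-weight 1/9 and renormalizing the remaining 5/9 : 1/3 gives weights 5/8, 3/8 on U, V.
Q = (5/8)·(3, 6) + (3/8)·(-2, 7) = (9/8, 51/8).

(9/8, 51/8)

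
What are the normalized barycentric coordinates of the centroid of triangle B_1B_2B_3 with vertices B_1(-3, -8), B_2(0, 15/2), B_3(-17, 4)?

The centroid is the average of the vertices, so each weight is 1/3.

(1/3, 1/3, 1/3)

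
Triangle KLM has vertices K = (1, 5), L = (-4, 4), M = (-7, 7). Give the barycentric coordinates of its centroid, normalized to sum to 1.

(1/3, 1/3, 1/3)

The centroid is the average of the vertices, so each weight is 1/3.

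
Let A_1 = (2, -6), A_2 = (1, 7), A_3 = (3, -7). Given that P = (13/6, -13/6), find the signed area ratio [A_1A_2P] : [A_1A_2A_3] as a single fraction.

1/2

[A_1A_2A_3] = ½·(2·(7−(-7)) + 1·(-7−(-6)) + 3·(-6−7)) = ½·(28 − 1 − 39) = -6.
[A_1A_2P] = ½·(2·(7−(-13/6)) + 1·(-13/6−(-6)) + (13/6)·(-6−7)) = ½·(55/3 + 23/6 − 169/6) = -3, so the ratio is (-3)/(-6) = 1/2.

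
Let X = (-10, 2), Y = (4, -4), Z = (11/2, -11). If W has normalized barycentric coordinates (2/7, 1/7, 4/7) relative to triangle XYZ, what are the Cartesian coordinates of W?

(6/7, -44/7)

W = (2/7)·X + (1/7)·Y + (4/7)·Z.
x-coordinate: (2/7)·(-10) + (1/7)·4 + (4/7)·(11/2) = 6/7.
y-coordinate: (2/7)·2 + (1/7)·(-4) + (4/7)·(-11) = -44/7.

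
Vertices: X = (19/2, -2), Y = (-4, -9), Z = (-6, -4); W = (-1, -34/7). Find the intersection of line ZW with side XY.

Barycentric coordinates of W with respect to XYZ: (2/7, 2/7, 3/7).
On side XY the Z-coordinate is zero; dropping W's Z-weight 3/7 and renormalizing the remaining 2/7 : 2/7 gives weights 1/2, 1/2 on X, Y.
V = (1/2)·(19/2, -2) + (1/2)·(-4, -9) = (11/4, -11/2).

(11/4, -11/2)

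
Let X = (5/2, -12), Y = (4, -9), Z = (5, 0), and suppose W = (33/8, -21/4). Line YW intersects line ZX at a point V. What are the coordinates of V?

Barycentric coordinates of W with respect to XYZ: (1/4, 1/4, 1/2).
On side ZX the Y-coordinate is zero; dropping W's Y-weight 1/4 and renormalizing the remaining 1/2 : 1/4 gives weights 2/3, 1/3 on Z, X.
V = (2/3)·(5, 0) + (1/3)·(5/2, -12) = (25/6, -4).

(25/6, -4)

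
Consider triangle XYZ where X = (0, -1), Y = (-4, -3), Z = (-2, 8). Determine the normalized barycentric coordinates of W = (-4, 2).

(-1/4, 3/4, 1/2)

Signed area of the reference triangle: [XYZ] = ½·(0·(-3−8) + (-4)·(8−(-1)) + (-2)·(-1−(-3))) = ½·(0 − 36 − 4) = -20.
[WYZ] = ½·((-4)·(-3−8) + (-4)·(8−2) + (-2)·(2−(-3))) = ½·(44 − 24 − 10) = 5, so the X-coordinate is 5/(-20) = -1/4.
[XWZ] = ½·(0·(2−8) + (-4)·(8−(-1)) + (-2)·(-1−2)) = ½·(0 − 36 + 6) = -15, so the Y-coordinate is 3/4.
[XYW] = ½·(0·(-3−2) + (-4)·(2−(-1)) + (-4)·(-1−(-3))) = ½·(0 − 12 − 8) = -10, so the Z-coordinate is 1/2.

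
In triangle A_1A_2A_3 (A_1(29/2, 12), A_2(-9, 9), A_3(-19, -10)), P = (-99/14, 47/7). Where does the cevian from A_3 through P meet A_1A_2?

(-61/12, 19/2)

Barycentric coordinates of P with respect to A_1A_2A_3: (1/7, 5/7, 1/7).
On side A_1A_2 the A_3-coordinate is zero; dropping P's A_3-weight 1/7 and renormalizing the remaining 1/7 : 5/7 gives weights 1/6, 5/6 on A_1, A_2.
Q = (1/6)·(29/2, 12) + (5/6)·(-9, 9) = (-61/12, 19/2).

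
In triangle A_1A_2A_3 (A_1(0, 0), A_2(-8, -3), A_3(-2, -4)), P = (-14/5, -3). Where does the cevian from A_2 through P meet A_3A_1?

(-3/2, -3)

Barycentric coordinates of P with respect to A_1A_2A_3: (1/5, 1/5, 3/5).
On side A_3A_1 the A_2-coordinate is zero; dropping P's A_2-weight 1/5 and renormalizing the remaining 3/5 : 1/5 gives weights 3/4, 1/4 on A_3, A_1.
Q = (3/4)·(-2, -4) + (1/4)·(0, 0) = (-3/2, -3).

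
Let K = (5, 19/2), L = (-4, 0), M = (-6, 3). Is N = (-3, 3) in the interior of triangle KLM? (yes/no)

yes

Barycentric coordinates of N: (9/46, 39/92, 35/92).
The three coordinates are positive, positive, positive; a point is interior exactly when all three are positive.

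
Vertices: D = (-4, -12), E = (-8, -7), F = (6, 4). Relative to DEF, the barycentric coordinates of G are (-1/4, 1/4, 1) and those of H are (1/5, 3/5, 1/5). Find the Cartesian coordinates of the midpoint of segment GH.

Barycentric coordinates of the midpoint are the average: (-1/40, 17/40, 3/5).
Converting: (-1/40)·D + (17/40)·E + (3/5)·F = (3/10, -11/40).

(3/10, -11/40)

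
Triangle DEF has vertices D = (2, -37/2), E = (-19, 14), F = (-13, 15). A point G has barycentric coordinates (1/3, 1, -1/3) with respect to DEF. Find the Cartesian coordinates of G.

G = (1/3)·D + 1·E + (-1/3)·F.
x-coordinate: (1/3)·2 + 1·(-19) + (-1/3)·(-13) = -14.
y-coordinate: (1/3)·(-37/2) + 1·14 + (-1/3)·15 = 17/6.

(-14, 17/6)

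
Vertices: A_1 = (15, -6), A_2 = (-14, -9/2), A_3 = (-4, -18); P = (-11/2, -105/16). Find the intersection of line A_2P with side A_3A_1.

Barycentric coordinates of P with respect to A_1A_2A_3: (1/4, 5/8, 1/8).
On side A_3A_1 the A_2-coordinate is zero; dropping P's A_2-weight 5/8 and renormalizing the remaining 1/8 : 1/4 gives weights 1/3, 2/3 on A_3, A_1.
Q = (1/3)·(-4, -18) + (2/3)·(15, -6) = (26/3, -10).

(26/3, -10)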